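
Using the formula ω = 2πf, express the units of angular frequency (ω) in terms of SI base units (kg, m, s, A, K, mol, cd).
Units of each symbol in ω = 2πf:
  f (frequency): 1/s
  The factor 2π is dimensionless.

Multiplying the contributions: [1/s]
Adding exponents of each base unit: s: -1
SI base units of angular frequency: 1/s

Answer: 1/s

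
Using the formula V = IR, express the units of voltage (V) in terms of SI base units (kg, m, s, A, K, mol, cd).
Units of each symbol in V = IR:
  I (current): A
  R (resistance, in ohms): kg·m²/(s³·A²)

Multiplying the contributions: [A] · [kg·m²/(s³·A²)]
Adding exponents of each base unit: kg: 1, m: 2, s: -3, A: -1
SI base units of voltage: kg·m²/(s³·A)

Answer: kg·m²/(s³·A)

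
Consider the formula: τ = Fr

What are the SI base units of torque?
Units of each symbol in τ = Fr:
  F (force): kg·m/s²
  r (lever arm): m

Multiplying the contributions: [kg·m/s²] · [m]
Adding exponents of each base unit: kg: 1, m: 2, s: -2
SI base units of torque: kg·m²/s²

Answer: kg·m²/s²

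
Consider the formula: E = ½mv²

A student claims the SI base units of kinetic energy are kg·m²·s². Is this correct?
Units of each symbol in E = ½mv²:
  m (mass): kg
  v (speed): m/s  → to the power 2, contributes m²/s²
  The factor ½ is dimensionless.

Multiplying the contributions: [kg] · [m²/s²]
Adding exponents of each base unit: kg: 1, m: 2, s: -2
SI base units of kinetic energy: kg·m²/s²

The claimed units kg·m²·s² (exponents kg: 1, m: 2, s: 2) do not match the derived units kg·m²/s² (exponents kg: 1, m: 2, s: -2), so the claim is incorrect.

Answer: No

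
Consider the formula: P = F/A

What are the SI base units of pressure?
Units of each symbol in P = F/A:
  F (force): kg·m/s²
  A (area): m²  → in the denominator, contributes 1/m²

Multiplying the contributions: [kg·m/s²] · [1/m²]
Adding exponents of each base unit: kg: 1, m: -1, s: -2
SI base units of pressure: kg/(m·s²)

Answer: kg/(m·s²)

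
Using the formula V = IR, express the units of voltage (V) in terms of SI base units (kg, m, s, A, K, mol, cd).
Units of each symbol in V = IR:
  I (current): A
  R (resistance, in ohms): kg·m²/(s³·A²)

Multiplying the contributions: [A] · [kg·m²/(s³·A²)]
Adding exponents of each base unit: kg: 1, m: 2, s: -3, A: -1
SI base units of voltage: kg·m²/(s³·A)

Answer: kg·m²/(s³·A)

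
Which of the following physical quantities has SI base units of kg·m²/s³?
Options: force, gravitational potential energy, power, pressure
Checking the SI base units of each option:
  force (F = ma): kg·m/s²  ✗
  gravitational potential energy (U = -GMm/r): kg·m²/s²  ✗
  power (P = W/t): kg·m²/s³  ✓ matches
  pressure (P = F/A): kg/(m·s²)  ✗

Only power has units kg·m²/s³.

Answer: power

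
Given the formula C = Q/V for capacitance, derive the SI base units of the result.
Units of each symbol in C = Q/V:
  Q (charge, in coulombs): s·A
  V (voltage, in volts): kg·m²/(s³·A)  → in the denominator, contributes s³·A/(kg·m²)

Multiplying the contributions: [s·A] · [s³·A/(kg·m²)]
Adding exponents of each base unit: kg: -1, m: -2, s: 4, A: 2
SI base units of capacitance: s⁴·A²/(kg·m²)

Answer: s⁴·A²/(kg·m²)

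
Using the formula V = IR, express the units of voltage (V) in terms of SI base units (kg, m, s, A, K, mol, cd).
Units of each symbol in V = IR:
  I (current): A
  R (resistance, in ohms): kg·m²/(s³·A²)

Multiplying the contributions: [A] · [kg·m²/(s³·A²)]
Adding exponents of each base unit: kg: 1, m: 2, s: -3, A: -1
SI base units of voltage: kg·m²/(s³·A)

Answer: kg·m²/(s³·A)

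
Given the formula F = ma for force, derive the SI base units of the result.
Units of each symbol in F = ma:
  m (mass): kg
  a (acceleration): m/s²

Multiplying the contributions: [kg] · [m/s²]
Adding exponents of each base unit: kg: 1, m: 1, s: -2
SI base units of force: kg·m/s²

Answer: kg·m/s²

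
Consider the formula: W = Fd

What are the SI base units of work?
Units of each symbol in W = Fd:
  F (force): kg·m/s²
  d (displacement): m

Multiplying the contributions: [kg·m/s²] · [m]
Adding exponents of each base unit: kg: 1, m: 2, s: -2
SI base units of work: kg·m²/s²

Answer: kg·m²/s²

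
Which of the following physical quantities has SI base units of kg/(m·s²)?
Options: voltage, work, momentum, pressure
Checking the SI base units of each option:
  voltage (V = IR): kg·m²/(s³·A)  ✗
  work (W = Fd): kg·m²/s²  ✗
  momentum (p = mv): kg·m/s  ✗
  pressure (P = F/A): kg/(m·s²)  ✓ matches

Only pressure has units kg/(m·s²).

Answer: pressure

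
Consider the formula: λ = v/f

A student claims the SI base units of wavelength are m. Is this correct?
Units of each symbol in λ = v/f:
  v (wave speed): m/s
  f (frequency): 1/s  → in the denominator, contributes s

Multiplying the contributions: [m/s] · [s]
Adding exponents of each base unit: m: 1
SI base units of wavelength: m

The claimed units m match the derived units, so the claim is correct.

Answer: Yes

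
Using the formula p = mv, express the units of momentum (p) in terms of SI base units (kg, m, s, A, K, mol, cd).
Units of each symbol in p = mv:
  m (mass): kg
  v (velocity): m/s

Multiplying the contributions: [kg] · [m/s]
Adding exponents of each base unit: kg: 1, m: 1, s: -1
SI base units of momentum: kg·m/s

Answer: kg·m/s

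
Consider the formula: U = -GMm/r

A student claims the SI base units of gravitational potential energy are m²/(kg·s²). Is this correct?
Units of each symbol in U = -GMm/r:
  G (gravitational constant): m³/(kg·s²)
  M (mass): kg
  m (mass): kg
  r (distance): m  → in the denominator, contributes 1/m
  The minus sign does not affect the units.

Multiplying the contributions: [m³/(kg·s²)] · [kg] · [kg] · [1/m]
Adding exponents of each base unit: kg: 1, m: 2, s: -2
SI base units of gravitational potential energy: kg·m²/s²

The claimed units m²/(kg·s²) (exponents kg: -1, m: 2, s: -2) do not match the derived units kg·m²/s² (exponents kg: 1, m: 2, s: -2), so the claim is incorrect.

Answer: No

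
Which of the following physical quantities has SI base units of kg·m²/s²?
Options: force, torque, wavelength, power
Checking the SI base units of each option:
  force (F = ma): kg·m/s²  ✗
  torque (τ = Fr): kg·m²/s²  ✓ matches
  wavelength (λ = v/f): m  ✗
  power (P = W/t): kg·m²/s³  ✗

Only torque has units kg·m²/s².

Answer: torque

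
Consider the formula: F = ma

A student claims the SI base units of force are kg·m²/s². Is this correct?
Units of each symbol in F = ma:
  m (mass): kg
  a (acceleration): m/s²

Multiplying the contributions: [kg] · [m/s²]
Adding exponents of each base unit: kg: 1, m: 1, s: -2
SI base units of force: kg·m/s²

The claimed units kg·m²/s² (exponents kg: 1, m: 2, s: -2) do not match the derived units kg·m/s² (exponents kg: 1, m: 1, s: -2), so the claim is incorrect.

Answer: No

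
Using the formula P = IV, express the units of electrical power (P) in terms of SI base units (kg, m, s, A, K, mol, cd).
Units of each symbol in P = IV:
  I (current): A
  V (voltage, in volts): kg·m²/(s³·A)

Multiplying the contributions: [A] · [kg·m²/(s³·A)]
Adding exponents of each base unit: kg: 1, m: 2, s: -3
SI base units of electrical power: kg·m²/s³

Answer: kg·m²/s³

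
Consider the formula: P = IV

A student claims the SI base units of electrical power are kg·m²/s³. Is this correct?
Units of each symbol in P = IV:
  I (current): A
  V (voltage, in volts): kg·m²/(s³·A)

Multiplying the contributions: [A] · [kg·m²/(s³·A)]
Adding exponents of each base unit: kg: 1, m: 2, s: -3
SI base units of electrical power: kg·m²/s³

The claimed units kg·m²/s³ match the derived units, so the claim is correct.

Answer: Yes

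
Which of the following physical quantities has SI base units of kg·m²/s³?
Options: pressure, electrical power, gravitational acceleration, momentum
Checking the SI base units of each option:
  pressure (P = F/A): kg/(m·s²)  ✗
  electrical power (P = IV): kg·m²/s³  ✓ matches
  gravitational acceleration (g = GM/r²): m/s²  ✗
  momentum (p = mv): kg·m/s  ✗

Only electrical power has units kg·m²/s³.

Answer: electrical power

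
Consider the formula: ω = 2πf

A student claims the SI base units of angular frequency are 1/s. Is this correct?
Units of each symbol in ω = 2πf:
  f (frequency): 1/s
  The factor 2π is dimensionless.

Multiplying the contributions: [1/s]
Adding exponents of each base unit: s: -1
SI base units of angular frequency: 1/s

The claimed units 1/s match the derived units, so the claim is correct.

Answer: Yes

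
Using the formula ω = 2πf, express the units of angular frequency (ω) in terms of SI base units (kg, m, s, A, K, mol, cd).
Units of each symbol in ω = 2πf:
  f (frequency): 1/s
  The factor 2π is dimensionless.

Multiplying the contributions: [1/s]
Adding exponents of each base unit: s: -1
SI base units of angular frequency: 1/s

Answer: 1/s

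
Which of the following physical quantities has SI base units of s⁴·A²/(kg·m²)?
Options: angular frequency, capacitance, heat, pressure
Checking the SI base units of each option:
  angular frequency (ω = 2πf): 1/s  ✗
  capacitance (C = Q/V): s⁴·A²/(kg·m²)  ✓ matches
  heat (Q = mcΔT): kg·m²/s²  ✗
  pressure (P = F/A): kg/(m·s²)  ✗

Only capacitance has units s⁴·A²/(kg·m²).

Answer: capacitance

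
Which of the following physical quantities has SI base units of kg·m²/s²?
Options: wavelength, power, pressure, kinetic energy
Checking the SI base units of each option:
  wavelength (λ = v/f): m  ✗
  power (P = W/t): kg·m²/s³  ✗
  pressure (P = F/A): kg/(m·s²)  ✗
  kinetic energy (E = ½mv²): kg·m²/s²  ✓ matches

Only kinetic energy has units kg·m²/s².

Answer: kinetic energy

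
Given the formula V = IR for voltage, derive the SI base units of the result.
Units of each symbol in V = IR:
  I (current): A
  R (resistance, in ohms): kg·m²/(s³·A²)

Multiplying the contributions: [A] · [kg·m²/(s³·A²)]
Adding exponents of each base unit: kg: 1, m: 2, s: -3, A: -1
SI base units of voltage: kg·m²/(s³·A)

Answer: kg·m²/(s³·A)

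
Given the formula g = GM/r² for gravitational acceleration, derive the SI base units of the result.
Units of each symbol in g = GM/r²:
  G (gravitational constant): m³/(kg·s²)
  M (mass): kg
  r (distance): m  → to the power 2 in the denominator, contributes 1/m²

Multiplying the contributions: [m³/(kg·s²)] · [kg] · [1/m²]
Adding exponents of each base unit: m: 1, s: -2
SI base units of gravitational acceleration: m/s²

Answer: m/s²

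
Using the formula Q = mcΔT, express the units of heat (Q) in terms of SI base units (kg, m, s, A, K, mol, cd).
Units of each symbol in Q = mcΔT:
  m (mass): kg
  c (specific heat capacity, in J/(kg·K)): m²/(s²·K)
  ΔT (temperature change): K

Multiplying the contributions: [kg] · [m²/(s²·K)] · [K]
Adding exponents of each base unit: kg: 1, m: 2, s: -2
SI base units of heat: kg·m²/s²

Answer: kg·m²/s²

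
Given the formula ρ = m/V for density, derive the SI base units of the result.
Units of each symbol in ρ = m/V:
  m (mass): kg
  V (volume): m³  → in the denominator, contributes 1/m³

Multiplying the contributions: [kg] · [1/m³]
Adding exponents of each base unit: kg: 1, m: -3
SI base units of density: kg/m³

Answer: kg/m³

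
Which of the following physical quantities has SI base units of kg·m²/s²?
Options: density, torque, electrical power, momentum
Checking the SI base units of each option:
  density (ρ = m/V): kg/m³  ✗
  torque (τ = Fr): kg·m²/s²  ✓ matches
  electrical power (P = IV): kg·m²/s³  ✗
  momentum (p = mv): kg·m/s  ✗

Only torque has units kg·m²/s².

Answer: torque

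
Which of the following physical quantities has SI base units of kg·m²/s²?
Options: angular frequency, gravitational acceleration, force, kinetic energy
Checking the SI base units of each option:
  angular frequency (ω = 2πf): 1/s  ✗
  gravitational acceleration (g = GM/r²): m/s²  ✗
  force (F = ma): kg·m/s²  ✗
  kinetic energy (E = ½mv²): kg·m²/s²  ✓ matches

Only kinetic energy has units kg·m²/s².

Answer: kinetic energy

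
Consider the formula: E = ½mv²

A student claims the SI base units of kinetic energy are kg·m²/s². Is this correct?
Units of each symbol in E = ½mv²:
  m (mass): kg
  v (speed): m/s  → to the power 2, contributes m²/s²
  The factor ½ is dimensionless.

Multiplying the contributions: [kg] · [m²/s²]
Adding exponents of each base unit: kg: 1, m: 2, s: -2
SI base units of kinetic energy: kg·m²/s²

The claimed units kg·m²/s² match the derived units, so the claim is correct.

Answer: Yes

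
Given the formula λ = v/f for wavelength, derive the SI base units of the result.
Units of each symbol in λ = v/f:
  v (wave speed): m/s
  f (frequency): 1/s  → in the denominator, contributes s

Multiplying the contributions: [m/s] · [s]
Adding exponents of each base unit: m: 1
SI base units of wavelength: m

Answer: m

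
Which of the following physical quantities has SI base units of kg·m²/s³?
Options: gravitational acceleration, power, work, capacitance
Checking the SI base units of each option:
  gravitational acceleration (g = GM/r²): m/s²  ✗
  power (P = W/t): kg·m²/s³  ✓ matches
  work (W = Fd): kg·m²/s²  ✗
  capacitance (C = Q/V): s⁴·A²/(kg·m²)  ✗

Only power has units kg·m²/s³.

Answer: power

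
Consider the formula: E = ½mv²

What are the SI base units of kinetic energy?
Units of each symbol in E = ½mv²:
  m (mass): kg
  v (speed): m/s  → to the power 2, contributes m²/s²
  The factor ½ is dimensionless.

Multiplying the contributions: [kg] · [m²/s²]
Adding exponents of each base unit: kg: 1, m: 2, s: -2
SI base units of kinetic energy: kg·m²/s²

Answer: kg·m²/s²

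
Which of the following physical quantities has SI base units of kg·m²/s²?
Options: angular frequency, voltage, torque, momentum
Checking the SI base units of each option:
  angular frequency (ω = 2πf): 1/s  ✗
  voltage (V = IR): kg·m²/(s³·A)  ✗
  torque (τ = Fr): kg·m²/s²  ✓ matches
  momentum (p = mv): kg·m/s  ✗

Only torque has units kg·m²/s².

Answer: torque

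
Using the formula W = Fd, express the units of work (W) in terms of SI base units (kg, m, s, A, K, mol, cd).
Units of each symbol in W = Fd:
  F (force): kg·m/s²
  d (displacement): m

Multiplying the contributions: [kg·m/s²] · [m]
Adding exponents of each base unit: kg: 1, m: 2, s: -2
SI base units of work: kg·m²/s²

Answer: kg·m²/s²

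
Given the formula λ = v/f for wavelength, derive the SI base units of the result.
Units of each symbol in λ = v/f:
  v (wave speed): m/s
  f (frequency): 1/s  → in the denominator, contributes s

Multiplying the contributions: [m/s] · [s]
Adding exponents of each base unit: m: 1
SI base units of wavelength: m

Answer: m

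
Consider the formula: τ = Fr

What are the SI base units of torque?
Units of each symbol in τ = Fr:
  F (force): kg·m/s²
  r (lever arm): m

Multiplying the contributions: [kg·m/s²] · [m]
Adding exponents of each base unit: kg: 1, m: 2, s: -2
SI base units of torque: kg·m²/s²

Answer: kg·m²/s²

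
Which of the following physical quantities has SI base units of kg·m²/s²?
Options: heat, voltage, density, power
Checking the SI base units of each option:
  heat (Q = mcΔT): kg·m²/s²  ✓ matches
  voltage (V = IR): kg·m²/(s³·A)  ✗
  density (ρ = m/V): kg/m³  ✗
  power (P = W/t): kg·m²/s³  ✗

Only heat has units kg·m²/s².

Answer: heat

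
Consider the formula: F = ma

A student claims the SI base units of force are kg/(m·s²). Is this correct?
Units of each symbol in F = ma:
  m (mass): kg
  a (acceleration): m/s²

Multiplying the contributions: [kg] · [m/s²]
Adding exponents of each base unit: kg: 1, m: 1, s: -2
SI base units of force: kg·m/s²

The claimed units kg/(m·s²) (exponents kg: 1, m: -1, s: -2) do not match the derived units kg·m/s² (exponents kg: 1, m: 1, s: -2), so the claim is incorrect.

Answer: No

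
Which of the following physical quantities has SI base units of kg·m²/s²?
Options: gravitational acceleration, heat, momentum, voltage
Checking the SI base units of each option:
  gravitational acceleration (g = GM/r²): m/s²  ✗
  heat (Q = mcΔT): kg·m²/s²  ✓ matches
  momentum (p = mv): kg·m/s  ✗
  voltage (V = IR): kg·m²/(s³·A)  ✗

Only heat has units kg·m²/s².

Answer: heat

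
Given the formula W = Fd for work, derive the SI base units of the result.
Units of each symbol in W = Fd:
  F (force): kg·m/s²
  d (displacement): m

Multiplying the contributions: [kg·m/s²] · [m]
Adding exponents of each base unit: kg: 1, m: 2, s: -2
SI base units of work: kg·m²/s²

Answer: kg·m²/s²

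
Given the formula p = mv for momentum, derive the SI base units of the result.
Units of each symbol in p = mv:
  m (mass): kg
  v (velocity): m/s

Multiplying the contributions: [kg] · [m/s]
Adding exponents of each base unit: kg: 1, m: 1, s: -1
SI base units of momentum: kg·m/s

Answer: kg·m/s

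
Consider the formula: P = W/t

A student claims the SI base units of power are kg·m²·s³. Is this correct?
Units of each symbol in P = W/t:
  W (work): kg·m²/s²
  t (time): s  → in the denominator, contributes 1/s

Multiplying the contributions: [kg·m²/s²] · [1/s]
Adding exponents of each base unit: kg: 1, m: 2, s: -3
SI base units of power: kg·m²/s³

The claimed units kg·m²·s³ (exponents kg: 1, m: 2, s: 3) do not match the derived units kg·m²/s³ (exponents kg: 1, m: 2, s: -3), so the claim is incorrect.

Answer: No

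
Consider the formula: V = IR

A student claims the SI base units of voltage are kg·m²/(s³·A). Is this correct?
Units of each symbol in V = IR:
  I (current): A
  R (resistance, in ohms): kg·m²/(s³·A²)

Multiplying the contributions: [A] · [kg·m²/(s³·A²)]
Adding exponents of each base unit: kg: 1, m: 2, s: -3, A: -1
SI base units of voltage: kg·m²/(s³·A)

The claimed units kg·m²/(s³·A) match the derived units, so the claim is correct.

Answer: Yes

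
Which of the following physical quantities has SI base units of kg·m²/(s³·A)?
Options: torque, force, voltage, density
Checking the SI base units of each option:
  torque (τ = Fr): kg·m²/s²  ✗
  force (F = ma): kg·m/s²  ✗
  voltage (V = IR): kg·m²/(s³·A)  ✓ matches
  density (ρ = m/V): kg/m³  ✗

Only voltage has units kg·m²/(s³·A).

Answer: voltage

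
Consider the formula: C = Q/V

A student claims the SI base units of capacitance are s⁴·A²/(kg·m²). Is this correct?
Units of each symbol in C = Q/V:
  Q (charge, in coulombs): s·A
  V (voltage, in volts): kg·m²/(s³·A)  → in the denominator, contributes s³·A/(kg·m²)

Multiplying the contributions: [s·A] · [s³·A/(kg·m²)]
Adding exponents of each base unit: kg: -1, m: -2, s: 4, A: 2
SI base units of capacitance: s⁴·A²/(kg·m²)

The claimed units s⁴·A²/(kg·m²) match the derived units, so the claim is correct.

Answer: Yes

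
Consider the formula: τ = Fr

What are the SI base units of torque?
Units of each symbol in τ = Fr:
  F (force): kg·m/s²
  r (lever arm): m

Multiplying the contributions: [kg·m/s²] · [m]
Adding exponents of each base unit: kg: 1, m: 2, s: -2
SI base units of torque: kg·m²/s²

Answer: kg·m²/s²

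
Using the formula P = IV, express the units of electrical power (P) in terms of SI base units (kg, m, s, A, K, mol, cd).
Units of each symbol in P = IV:
  I (current): A
  V (voltage, in volts): kg·m²/(s³·A)

Multiplying the contributions: [A] · [kg·m²/(s³·A)]
Adding exponents of each base unit: kg: 1, m: 2, s: -3
SI base units of electrical power: kg·m²/s³

Answer: kg·m²/s³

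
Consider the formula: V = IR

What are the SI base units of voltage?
Units of each symbol in V = IR:
  I (current): A
  R (resistance, in ohms): kg·m²/(s³·A²)

Multiplying the contributions: [A] · [kg·m²/(s³·A²)]
Adding exponents of each base unit: kg: 1, m: 2, s: -3, A: -1
SI base units of voltage: kg·m²/(s³·A)

Answer: kg·m²/(s³·A)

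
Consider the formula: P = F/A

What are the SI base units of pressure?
Units of each symbol in P = F/A:
  F (force): kg·m/s²
  A (area): m²  → in the denominator, contributes 1/m²

Multiplying the contributions: [kg·m/s²] · [1/m²]
Adding exponents of each base unit: kg: 1, m: -1, s: -2
SI base units of pressure: kg/(m·s²)

Answer: kg/(m·s²)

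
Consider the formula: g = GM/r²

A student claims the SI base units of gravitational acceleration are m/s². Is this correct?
Units of each symbol in g = GM/r²:
  G (gravitational constant): m³/(kg·s²)
  M (mass): kg
  r (distance): m  → to the power 2 in the denominator, contributes 1/m²

Multiplying the contributions: [m³/(kg·s²)] · [kg] · [1/m²]
Adding exponents of each base unit: m: 1, s: -2
SI base units of gravitational acceleration: m/s²

The claimed units m/s² match the derived units, so the claim is correct.

Answer: Yes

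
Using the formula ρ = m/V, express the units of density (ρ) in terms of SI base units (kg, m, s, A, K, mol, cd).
Units of each symbol in ρ = m/V:
  m (mass): kg
  V (volume): m³  → in the denominator, contributes 1/m³

Multiplying the contributions: [kg] · [1/m³]
Adding exponents of each base unit: kg: 1, m: -3
SI base units of density: kg/m³

Answer: kg/m³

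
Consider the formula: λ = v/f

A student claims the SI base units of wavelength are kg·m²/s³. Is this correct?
Units of each symbol in λ = v/f:
  v (wave speed): m/s
  f (frequency): 1/s  → in the denominator, contributes s

Multiplying the contributions: [m/s] · [s]
Adding exponents of each base unit: m: 1
SI base units of wavelength: m

The claimed units kg·m²/s³ (exponents kg: 1, m: 2, s: -3) do not match the derived units m (exponents m: 1), so the claim is incorrect.

Answer: No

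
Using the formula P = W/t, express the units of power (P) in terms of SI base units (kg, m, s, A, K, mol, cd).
Units of each symbol in P = W/t:
  W (work): kg·m²/s²
  t (time): s  → in the denominator, contributes 1/s

Multiplying the contributions: [kg·m²/s²] · [1/s]
Adding exponents of each base unit: kg: 1, m: 2, s: -3
SI base units of power: kg·m²/s³

Answer: kg·m²/s³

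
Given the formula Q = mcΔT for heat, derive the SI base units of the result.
Units of each symbol in Q = mcΔT:
  m (mass): kg
  c (specific heat capacity, in J/(kg·K)): m²/(s²·K)
  ΔT (temperature change): K

Multiplying the contributions: [kg] · [m²/(s²·K)] · [K]
Adding exponents of each base unit: kg: 1, m: 2, s: -2
SI base units of heat: kg·m²/s²

Answer: kg·m²/s²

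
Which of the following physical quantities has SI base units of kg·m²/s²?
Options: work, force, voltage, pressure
Checking the SI base units of each option:
  work (W = Fd): kg·m²/s²  ✓ matches
  force (F = ma): kg·m/s²  ✗
  voltage (V = IR): kg·m²/(s³·A)  ✗
  pressure (P = F/A): kg/(m·s²)  ✗

Only work has units kg·m²/s².

Answer: work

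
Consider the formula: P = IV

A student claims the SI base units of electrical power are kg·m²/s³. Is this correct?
Units of each symbol in P = IV:
  I (current): A
  V (voltage, in volts): kg·m²/(s³·A)

Multiplying the contributions: [A] · [kg·m²/(s³·A)]
Adding exponents of each base unit: kg: 1, m: 2, s: -3
SI base units of electrical power: kg·m²/s³

The claimed units kg·m²/s³ match the derived units, so the claim is correct.

Answer: Yes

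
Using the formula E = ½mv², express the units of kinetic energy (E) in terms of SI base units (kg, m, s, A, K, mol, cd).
Units of each symbol in E = ½mv²:
  m (mass): kg
  v (speed): m/s  → to the power 2, contributes m²/s²
  The factor ½ is dimensionless.

Multiplying the contributions: [kg] · [m²/s²]
Adding exponents of each base unit: kg: 1, m: 2, s: -2
SI base units of kinetic energy: kg·m²/s²

Answer: kg·m²/s²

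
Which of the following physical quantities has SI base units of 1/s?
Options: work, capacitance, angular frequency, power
Checking the SI base units of each option:
  work (W = Fd): kg·m²/s²  ✗
  capacitance (C = Q/V): s⁴·A²/(kg·m²)  ✗
  angular frequency (ω = 2πf): 1/s  ✓ matches
  power (P = W/t): kg·m²/s³  ✗

Only angular frequency has units 1/s.

Answer: angular frequency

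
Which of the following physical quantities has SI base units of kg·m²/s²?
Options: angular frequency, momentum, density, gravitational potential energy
Checking the SI base units of each option:
  angular frequency (ω = 2πf): 1/s  ✗
  momentum (p = mv): kg·m/s  ✗
  density (ρ = m/V): kg/m³  ✗
  gravitational potential energy (U = -GMm/r): kg·m²/s²  ✓ matches

Only gravitational potential energy has units kg·m²/s².

Answer: gravitational potential energy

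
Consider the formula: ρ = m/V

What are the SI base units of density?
Units of each symbol in ρ = m/V:
  m (mass): kg
  V (volume): m³  → in the denominator, contributes 1/m³

Multiplying the contributions: [kg] · [1/m³]
Adding exponents of each base unit: kg: 1, m: -3
SI base units of density: kg/m³

Answer: kg/m³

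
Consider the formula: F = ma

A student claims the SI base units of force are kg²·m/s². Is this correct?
Units of each symbol in F = ma:
  m (mass): kg
  a (acceleration): m/s²

Multiplying the contributions: [kg] · [m/s²]
Adding exponents of each base unit: kg: 1, m: 1, s: -2
SI base units of force: kg·m/s²

The claimed units kg²·m/s² (exponents kg: 2, m: 1, s: -2) do not match the derived units kg·m/s² (exponents kg: 1, m: 1, s: -2), so the claim is incorrect.

Answer: No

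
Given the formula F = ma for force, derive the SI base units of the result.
Units of each symbol in F = ma:
  m (mass): kg
  a (acceleration): m/s²

Multiplying the contributions: [kg] · [m/s²]
Adding exponents of each base unit: kg: 1, m: 1, s: -2
SI base units of force: kg·m/s²

Answer: kg·m/s²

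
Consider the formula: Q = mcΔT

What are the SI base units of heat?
Units of each symbol in Q = mcΔT:
  m (mass): kg
  c (specific heat capacity, in J/(kg·K)): m²/(s²·K)
  ΔT (temperature change): K

Multiplying the contributions: [kg] · [m²/(s²·K)] · [K]
Adding exponents of each base unit: kg: 1, m: 2, s: -2
SI base units of heat: kg·m²/s²

Answer: kg·m²/s²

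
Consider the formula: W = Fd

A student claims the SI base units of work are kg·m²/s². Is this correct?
Units of each symbol in W = Fd:
  F (force): kg·m/s²
  d (displacement): m

Multiplying the contributions: [kg·m/s²] · [m]
Adding exponents of each base unit: kg: 1, m: 2, s: -2
SI base units of work: kg·m²/s²

The claimed units kg·m²/s² match the derived units, so the claim is correct.

Answer: Yes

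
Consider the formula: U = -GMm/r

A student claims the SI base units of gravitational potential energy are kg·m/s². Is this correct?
Units of each symbol in U = -GMm/r:
  G (gravitational constant): m³/(kg·s²)
  M (mass): kg
  m (mass): kg
  r (distance): m  → in the denominator, contributes 1/m
  The minus sign does not affect the units.

Multiplying the contributions: [m³/(kg·s²)] · [kg] · [kg] · [1/m]
Adding exponents of each base unit: kg: 1, m: 2, s: -2
SI base units of gravitational potential energy: kg·m²/s²

The claimed units kg·m/s² (exponents kg: 1, m: 1, s: -2) do not match the derived units kg·m²/s² (exponents kg: 1, m: 2, s: -2), so the claim is incorrect.

Answer: No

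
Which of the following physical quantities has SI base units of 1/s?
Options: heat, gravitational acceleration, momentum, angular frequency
Checking the SI base units of each option:
  heat (Q = mcΔT): kg·m²/s²  ✗
  gravitational acceleration (g = GM/r²): m/s²  ✗
  momentum (p = mv): kg·m/s  ✗
  angular frequency (ω = 2πf): 1/s  ✓ matches

Only angular frequency has units 1/s.

Answer: angular frequency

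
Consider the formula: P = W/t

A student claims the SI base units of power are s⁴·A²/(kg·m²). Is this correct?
Units of each symbol in P = W/t:
  W (work): kg·m²/s²
  t (time): s  → in the denominator, contributes 1/s

Multiplying the contributions: [kg·m²/s²] · [1/s]
Adding exponents of each base unit: kg: 1, m: 2, s: -3
SI base units of power: kg·m²/s³

The claimed units s⁴·A²/(kg·m²) (exponents kg: -1, m: -2, s: 4, A: 2) do not match the derived units kg·m²/s³ (exponents kg: 1, m: 2, s: -3), so the claim is incorrect.

Answer: No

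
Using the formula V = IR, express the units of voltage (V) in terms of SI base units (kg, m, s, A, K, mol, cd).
Units of each symbol in V = IR:
  I (current): A
  R (resistance, in ohms): kg·m²/(s³·A²)

Multiplying the contributions: [A] · [kg·m²/(s³·A²)]
Adding exponents of each base unit: kg: 1, m: 2, s: -3, A: -1
SI base units of voltage: kg·m²/(s³·A)

Answer: kg·m²/(s³·A)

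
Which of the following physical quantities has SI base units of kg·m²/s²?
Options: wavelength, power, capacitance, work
Checking the SI base units of each option:
  wavelength (λ = v/f): m  ✗
  power (P = W/t): kg·m²/s³  ✗
  capacitance (C = Q/V): s⁴·A²/(kg·m²)  ✗
  work (W = Fd): kg·m²/s²  ✓ matches

Only work has units kg·m²/s².

Answer: work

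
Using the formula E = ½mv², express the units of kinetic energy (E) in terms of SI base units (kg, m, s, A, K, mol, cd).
Units of each symbol in E = ½mv²:
  m (mass): kg
  v (speed): m/s  → to the power 2, contributes m²/s²
  The factor ½ is dimensionless.

Multiplying the contributions: [kg] · [m²/s²]
Adding exponents of each base unit: kg: 1, m: 2, s: -2
SI base units of kinetic energy: kg·m²/s²

Answer: kg·m²/s²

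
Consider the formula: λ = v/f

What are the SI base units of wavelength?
Units of each symbol in λ = v/f:
  v (wave speed): m/s
  f (frequency): 1/s  → in the denominator, contributes s

Multiplying the contributions: [m/s] · [s]
Adding exponents of each base unit: m: 1
SI base units of wavelength: m

Answer: m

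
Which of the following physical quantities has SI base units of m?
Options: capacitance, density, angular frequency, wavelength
Checking the SI base units of each option:
  capacitance (C = Q/V): s⁴·A²/(kg·m²)  ✗
  density (ρ = m/V): kg/m³  ✗
  angular frequency (ω = 2πf): 1/s  ✗
  wavelength (λ = v/f): m  ✓ matches

Only wavelength has units m.

Answer: wavelength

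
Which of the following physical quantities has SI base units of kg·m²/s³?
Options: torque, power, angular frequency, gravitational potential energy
Checking the SI base units of each option:
  torque (τ = Fr): kg·m²/s²  ✗
  power (P = W/t): kg·m²/s³  ✓ matches
  angular frequency (ω = 2πf): 1/s  ✗
  gravitational potential energy (U = -GMm/r): kg·m²/s²  ✗

Only power has units kg·m²/s³.

Answer: power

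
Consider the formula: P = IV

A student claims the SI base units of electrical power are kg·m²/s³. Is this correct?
Units of each symbol in P = IV:
  I (current): A
  V (voltage, in volts): kg·m²/(s³·A)

Multiplying the contributions: [A] · [kg·m²/(s³·A)]
Adding exponents of each base unit: kg: 1, m: 2, s: -3
SI base units of electrical power: kg·m²/s³

The claimed units kg·m²/s³ match the derived units, so the claim is correct.

Answer: Yes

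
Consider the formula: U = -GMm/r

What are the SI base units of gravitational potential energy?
Units of each symbol in U = -GMm/r:
  G (gravitational constant): m³/(kg·s²)
  M (mass): kg
  m (mass): kg
  r (distance): m  → in the denominator, contributes 1/m
  The minus sign does not affect the units.

Multiplying the contributions: [m³/(kg·s²)] · [kg] · [kg] · [1/m]
Adding exponents of each base unit: kg: 1, m: 2, s: -2
SI base units of gravitational potential energy: kg·m²/s²

Answer: kg·m²/s²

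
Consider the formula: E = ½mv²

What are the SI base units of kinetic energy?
Units of each symbol in E = ½mv²:
  m (mass): kg
  v (speed): m/s  → to the power 2, contributes m²/s²
  The factor ½ is dimensionless.

Multiplying the contributions: [kg] · [m²/s²]
Adding exponents of each base unit: kg: 1, m: 2, s: -2
SI base units of kinetic energy: kg·m²/s²

Answer: kg·m²/s²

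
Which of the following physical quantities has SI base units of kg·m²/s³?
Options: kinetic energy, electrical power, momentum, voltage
Checking the SI base units of each option:
  kinetic energy (E = ½mv²): kg·m²/s²  ✗
  electrical power (P = IV): kg·m²/s³  ✓ matches
  momentum (p = mv): kg·m/s  ✗
  voltage (V = IR): kg·m²/(s³·A)  ✗

Only electrical power has units kg·m²/s³.

Answer: electrical power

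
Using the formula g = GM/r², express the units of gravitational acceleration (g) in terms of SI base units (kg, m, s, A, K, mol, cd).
Units of each symbol in g = GM/r²:
  G (gravitational constant): m³/(kg·s²)
  M (mass): kg
  r (distance): m  → to the power 2 in the denominator, contributes 1/m²

Multiplying the contributions: [m³/(kg·s²)] · [kg] · [1/m²]
Adding exponents of each base unit: m: 1, s: -2
SI base units of gravitational acceleration: m/s²

Answer: m/s²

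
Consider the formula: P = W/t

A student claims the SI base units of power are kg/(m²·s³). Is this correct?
Units of each symbol in P = W/t:
  W (work): kg·m²/s²
  t (time): s  → in the denominator, contributes 1/s

Multiplying the contributions: [kg·m²/s²] · [1/s]
Adding exponents of each base unit: kg: 1, m: 2, s: -3
SI base units of power: kg·m²/s³

The claimed units kg/(m²·s³) (exponents kg: 1, m: -2, s: -3) do not match the derived units kg·m²/s³ (exponents kg: 1, m: 2, s: -3), so the claim is incorrect.

Answer: No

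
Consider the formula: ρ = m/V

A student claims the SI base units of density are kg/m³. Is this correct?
Units of each symbol in ρ = m/V:
  m (mass): kg
  V (volume): m³  → in the denominator, contributes 1/m³

Multiplying the contributions: [kg] · [1/m³]
Adding exponents of each base unit: kg: 1, m: -3
SI base units of density: kg/m³

The claimed units kg/m³ match the derived units, so the claim is correct.

Answer: Yes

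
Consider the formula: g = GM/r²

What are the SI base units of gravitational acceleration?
Units of each symbol in g = GM/r²:
  G (gravitational constant): m³/(kg·s²)
  M (mass): kg
  r (distance): m  → to the power 2 in the denominator, contributes 1/m²

Multiplying the contributions: [m³/(kg·s²)] · [kg] · [1/m²]
Adding exponents of each base unit: m: 1, s: -2
SI base units of gravitational acceleration: m/s²

Answer: m/s²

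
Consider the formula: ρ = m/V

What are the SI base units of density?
Units of each symbol in ρ = m/V:
  m (mass): kg
  V (volume): m³  → in the denominator, contributes 1/m³

Multiplying the contributions: [kg] · [1/m³]
Adding exponents of each base unit: kg: 1, m: -3
SI base units of density: kg/m³

Answer: kg/m³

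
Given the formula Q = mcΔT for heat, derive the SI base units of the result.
Units of each symbol in Q = mcΔT:
  m (mass): kg
  c (specific heat capacity, in J/(kg·K)): m²/(s²·K)
  ΔT (temperature change): K

Multiplying the contributions: [kg] · [m²/(s²·K)] · [K]
Adding exponents of each base unit: kg: 1, m: 2, s: -2
SI base units of heat: kg·m²/s²

Answer: kg·m²/s²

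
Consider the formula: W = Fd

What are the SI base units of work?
Units of each symbol in W = Fd:
  F (force): kg·m/s²
  d (displacement): m

Multiplying the contributions: [kg·m/s²] · [m]
Adding exponents of each base unit: kg: 1, m: 2, s: -2
SI base units of work: kg·m²/s²

Answer: kg·m²/s²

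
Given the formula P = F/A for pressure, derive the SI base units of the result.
Units of each symbol in P = F/A:
  F (force): kg·m/s²
  A (area): m²  → in the denominator, contributes 1/m²

Multiplying the contributions: [kg·m/s²] · [1/m²]
Adding exponents of each base unit: kg: 1, m: -1, s: -2
SI base units of pressure: kg/(m·s²)

Answer: kg/(m·s²)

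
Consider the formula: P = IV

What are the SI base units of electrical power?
Units of each symbol in P = IV:
  I (current): A
  V (voltage, in volts): kg·m²/(s³·A)

Multiplying the contributions: [A] · [kg·m²/(s³·A)]
Adding exponents of each base unit: kg: 1, m: 2, s: -3
SI base units of electrical power: kg·m²/s³

Answer: kg·m²/s³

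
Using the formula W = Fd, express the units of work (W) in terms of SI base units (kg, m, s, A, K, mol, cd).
Units of each symbol in W = Fd:
  F (force): kg·m/s²
  d (displacement): m

Multiplying the contributions: [kg·m/s²] · [m]
Adding exponents of each base unit: kg: 1, m: 2, s: -2
SI base units of work: kg·m²/s²

Answer: kg·m²/s²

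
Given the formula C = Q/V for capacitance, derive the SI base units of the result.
Units of each symbol in C = Q/V:
  Q (charge, in coulombs): s·A
  V (voltage, in volts): kg·m²/(s³·A)  → in the denominator, contributes s³·A/(kg·m²)

Multiplying the contributions: [s·A] · [s³·A/(kg·m²)]
Adding exponents of each base unit: kg: -1, m: -2, s: 4, A: 2
SI base units of capacitance: s⁴·A²/(kg·m²)

Answer: s⁴·A²/(kg·m²)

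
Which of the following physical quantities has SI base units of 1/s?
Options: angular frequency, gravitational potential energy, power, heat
Checking the SI base units of each option:
  angular frequency (ω = 2πf): 1/s  ✓ matches
  gravitational potential energy (U = -GMm/r): kg·m²/s²  ✗
  power (P = W/t): kg·m²/s³  ✗
  heat (Q = mcΔT): kg·m²/s²  ✗

Only angular frequency has units 1/s.

Answer: angular frequency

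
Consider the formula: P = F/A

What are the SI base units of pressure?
Units of each symbol in P = F/A:
  F (force): kg·m/s²
  A (area): m²  → in the denominator, contributes 1/m²

Multiplying the contributions: [kg·m/s²] · [1/m²]
Adding exponents of each base unit: kg: 1, m: -1, s: -2
SI base units of pressure: kg/(m·s²)

Answer: kg/(m·s²)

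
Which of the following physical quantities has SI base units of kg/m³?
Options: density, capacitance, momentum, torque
Checking the SI base units of each option:
  density (ρ = m/V): kg/m³  ✓ matches
  capacitance (C = Q/V): s⁴·A²/(kg·m²)  ✗
  momentum (p = mv): kg·m/s  ✗
  torque (τ = Fr): kg·m²/s²  ✗

Only density has units kg/m³.

Answer: density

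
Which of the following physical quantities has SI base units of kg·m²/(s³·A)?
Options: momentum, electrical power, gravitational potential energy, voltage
Checking the SI base units of each option:
  momentum (p = mv): kg·m/s  ✗
  electrical power (P = IV): kg·m²/s³  ✗
  gravitational potential energy (U = -GMm/r): kg·m²/s²  ✗
  voltage (V = IR): kg·m²/(s³·A)  ✓ matches

Only voltage has units kg·m²/(s³·A).

Answer: voltage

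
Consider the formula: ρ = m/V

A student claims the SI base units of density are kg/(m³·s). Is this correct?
Units of each symbol in ρ = m/V:
  m (mass): kg
  V (volume): m³  → in the denominator, contributes 1/m³

Multiplying the contributions: [kg] · [1/m³]
Adding exponents of each base unit: kg: 1, m: -3
SI base units of density: kg/m³

The claimed units kg/(m³·s) (exponents kg: 1, m: -3, s: -1) do not match the derived units kg/m³ (exponents kg: 1, m: -3), so the claim is incorrect.

Answer: No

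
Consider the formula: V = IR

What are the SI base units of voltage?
Units of each symbol in V = IR:
  I (current): A
  R (resistance, in ohms): kg·m²/(s³·A²)

Multiplying the contributions: [A] · [kg·m²/(s³·A²)]
Adding exponents of each base unit: kg: 1, m: 2, s: -3, A: -1
SI base units of voltage: kg·m²/(s³·A)

Answer: kg·m²/(s³·A)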